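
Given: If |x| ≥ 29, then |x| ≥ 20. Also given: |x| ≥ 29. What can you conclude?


Modus ponens: P → Q, P ⊢ Q
P: |x| ≥ 29
Q: |x| ≥ 20
We have P → Q and P is true.
By modus ponens, Q must be true.

|x| ≥ 20


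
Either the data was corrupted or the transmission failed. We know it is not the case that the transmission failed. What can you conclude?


Disjunctive syllogism: P ∨ Q, ¬P ⊢ Q
Disjunction: the data was corrupted ∨ the transmission failed
We know it is not the case that the transmission failed.
By disjunctive syllogism, the other disjunct must be true.

The data was corrupted


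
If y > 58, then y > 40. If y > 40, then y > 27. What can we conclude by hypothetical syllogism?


Hypothetical syllogism: P → Q, Q → R ⊢ P → R
Premise 1: y > 58 → y > 40
Premise 2: y > 40 → y > 27
Chain the implications: the middle term (y > 40) links the two.
Conclusion: If y > 58, then y > 27.

If y > 58, then y > 27.


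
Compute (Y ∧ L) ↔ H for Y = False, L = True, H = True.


Y = False, L = True, H = True
Step 1: Y ∧ L = False AND True = False
Step 2: (False) ↔ H: true when both sides have same truth value.
Result: False ↔ True = False

False


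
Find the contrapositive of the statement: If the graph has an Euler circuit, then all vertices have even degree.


Original: If the graph has an Euler circuit, then all vertices have even degree
Contrapositive: If ¬Q, then ¬P
Negate Q: not (all vertices have even degree)
Negate P: not (the graph has an Euler circuit)

If not (all vertices have even degree), then not (the graph has an Euler circuit).


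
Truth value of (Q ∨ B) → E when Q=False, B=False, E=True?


Q = False, B = False, E = True
Expression: (Q ∨ B) → E
Step 1: Q ∨ B = False OR False = False
Step 2: (False) → E = False → True (false only if antecedent True and consequent False) = True

True


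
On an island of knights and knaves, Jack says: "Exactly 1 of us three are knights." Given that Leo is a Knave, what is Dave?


Jack claims exactly 1 knights among Jack, Leo, Dave.
Given: Leo is a Knave.

Case 1: Jack is a Knight (tells truth)
  Then exactly 1 of the three are knights.
  Counting Jack, Leo: 1 knight(s) so far. Need 0 more → Dave = Knave.
Case 2: Jack is a Knave (lies)
  Then the count is NOT 1.
  If Dave = Knight, count = 1 = 1 → claim would be true, contradicts lie.
  If Dave = Knave, count = 0 ≠ 1 → lie confirmed ✓

Dave is a Knave.

Knave


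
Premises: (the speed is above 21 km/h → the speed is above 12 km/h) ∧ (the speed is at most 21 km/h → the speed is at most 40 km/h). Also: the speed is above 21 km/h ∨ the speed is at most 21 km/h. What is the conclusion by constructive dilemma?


Constructive dilemma: (P → Q) ∧ (R → S), P ∨ R ⊢ Q ∨ S
Premise 1: the speed is above 21 km/h → the speed is above 12 km/h
Premise 2: the speed is at most 21 km/h → the speed is at most 40 km/h
Premise 3: the speed is above 21 km/h ∨ the speed is at most 21 km/h
Case 1: Assuming the speed is above 21 km/h, then by Premise 1, the speed is above 12 km/h.
Case 2: Assuming the speed is at most 21 km/h, then by Premise 2, the speed is at most 40 km/h.
Since one of the speed is above 21 km/h or the speed is at most 21 km/h must hold, we get the speed is above 12 km/h or the speed is at most 40 km/h.

The speed is above 12 km/h or the speed is at most 40 km/h.


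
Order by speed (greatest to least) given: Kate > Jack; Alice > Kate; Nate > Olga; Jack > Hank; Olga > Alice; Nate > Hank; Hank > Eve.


Constraints: Kate > Jack; Alice > Kate; Nate > Olga; Jack > Hank; Olga > Alice; Nate > Hank; Hank > Eve
Method: at each step, the next-highest is the one remaining person who never appears on the smaller side of a constraint between remaining people.
  Step 1: remaining {Olga, Eve, Alice, Nate, Hank, Kate, Jack}; on the smaller side: {Olga, Eve, Alice, Hank, Kate, Jack} → Nate is next (Nate > Olga; Nate > Hank).
  Step 2: remaining {Olga, Eve, Alice, Hank, Kate, Jack}; on the smaller side: {Eve, Alice, Hank, Kate, Jack} → Olga is next (Olga > Alice).
  Step 3: remaining {Eve, Alice, Hank, Kate, Jack}; on the smaller side: {Eve, Hank, Kate, Jack} → Alice is next (Alice > Kate).
  Step 4: remaining {Eve, Hank, Kate, Jack}; on the smaller side: {Eve, Hank, Jack} → Kate is next (Kate > Jack).
  Step 5: remaining {Eve, Hank, Jack}; on the smaller side: {Eve, Hank} → Jack is next (Jack > Hank).
  Step 6: remaining {Eve, Hank}; on the smaller side: {Eve} → Hank is next (Hank > Eve).
  Step 7: only Eve remains → lowest.
Final ranking (highest to lowest):

Nate > Olga > Alice > Kate > Jack > Hank > Eve


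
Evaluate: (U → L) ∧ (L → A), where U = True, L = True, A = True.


U = True, L = True, A = True
Step 1: U → L is false only when U=True and L=False. Result: True
Step 2: L → A is false only when L=True and A=False. Result: True
Step 3: True ∧ True = True

True


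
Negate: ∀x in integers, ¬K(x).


Original: ∀x ¬K(x)
Rule: ¬∀→∃, ¬∃→∀, negate predicate.
Negation: ∃x K(x)

∃x K(x)


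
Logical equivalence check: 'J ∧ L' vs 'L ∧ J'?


Expression 1: J ∧ L
Expression 2: L ∧ J
Truth table (J L | Expr1 Expr2):
  T T |   T     T
  T F |   F     F
  F T |   F     F
  F F |   F     F
All 4 rows agree, so the expressions are logically equivalent.

Yes


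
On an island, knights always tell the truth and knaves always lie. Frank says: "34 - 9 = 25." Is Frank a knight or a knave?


Statement: "34 - 9 = 25."
Actual: 34 - 9 = 25
Claimed: 25
Statement is TRUE → Frank tells the truth → Knight

Knight


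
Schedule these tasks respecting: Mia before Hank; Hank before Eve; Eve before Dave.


Constraints: Mia before Hank; Hank before Eve; Eve before Dave
Method: repeatedly schedule the remaining task that has no remaining task required before it.
  Step 1: remaining {Dave, Eve, Mia, Hank}; every task except Mia still has a predecessor pending → schedule Mia.
  Step 2: remaining {Dave, Eve, Hank}; every task except Hank still has a predecessor pending → schedule Hank.
  Step 3: remaining {Dave, Eve}; every task except Eve still has a predecessor pending → schedule Eve.
  Step 4: only Dave remains → schedule Dave.
Resulting order:

Mia → Hank → Eve → Dave


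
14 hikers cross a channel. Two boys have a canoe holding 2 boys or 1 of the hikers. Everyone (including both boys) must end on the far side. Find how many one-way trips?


Per crossing of one of the hikers: boys→, one←, one of the hikers→, one← = 4 trips
14 × 4 = 56, + 1 final boys→ = 57
Minimum trips = 57

57


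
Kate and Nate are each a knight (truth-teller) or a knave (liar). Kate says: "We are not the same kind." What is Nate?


Kate says: "We are not the same kind."
Case 1: Kate is a Knight (truth-teller)
  Statement is true → they ARE different → Nate is a Knave
Case 2: Kate is a Knave (liar)
  Statement is false → they are NOT different → Nate is a Knave
In both cases, Nate is a Knave.

Knave


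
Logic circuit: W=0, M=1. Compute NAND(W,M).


W AND M = 0
NOT(0) = 1

1


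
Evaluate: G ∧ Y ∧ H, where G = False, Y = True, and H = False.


G = False, Y = True, H = False
Step 1: G ∧ Y = False AND True = False
Step 2: (False) ∧ H = (False) AND False = False
AND is true only when ALL operands are true.

False


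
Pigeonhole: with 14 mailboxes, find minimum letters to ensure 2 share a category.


Pigeonhole: to guarantee k in one of n categories, need (k-1)×n + 1.
k = 2, n = 14
Minimum = (2-1) × 14 + 1 = 1 × 14 + 1

15


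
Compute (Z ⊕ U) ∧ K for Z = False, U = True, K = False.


Z = False, U = True, K = False
Step 1: Z ⊕ U = False XOR True = True
Step 2: True ∧ K = True AND False = False
XOR true when exactly one of Z,U is true; then AND with K.

False


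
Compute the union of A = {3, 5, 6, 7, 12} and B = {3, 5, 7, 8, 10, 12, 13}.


A = {3, 5, 6, 7, 12}
B = {3, 5, 7, 8, 10, 12, 13}
Operation: union
All elements combined: 3, 5, 6, 7, 8, 10, 12, 13

{3, 5, 6, 7, 8, 10, 12, 13}


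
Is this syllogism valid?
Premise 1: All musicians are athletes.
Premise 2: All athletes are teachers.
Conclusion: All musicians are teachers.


Premise 1: All musicians are athletes.
Premise 2: All athletes are teachers.
Conclusion: All musicians are teachers.
Barbara syllogism (AAA-1): All A are B, All B are C → All A are C.
Middle term (athletes) distributed in premise 2.

Valid


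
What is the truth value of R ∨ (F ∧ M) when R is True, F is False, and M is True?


R = True, F = False, M = True
Step 1: F ∧ M = False AND True = False
Step 2: R ∨ False = True OR False = True
AND evaluated first (higher precedence); then OR applied.

True


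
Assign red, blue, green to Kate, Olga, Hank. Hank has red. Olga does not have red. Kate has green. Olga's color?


From clues:
  Hank → red
  Kate → green
By elimination, Olga gets the remaining.

blue


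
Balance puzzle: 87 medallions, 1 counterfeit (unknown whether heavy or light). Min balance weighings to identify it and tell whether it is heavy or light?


Let n = 87. 174 possibilities (n medallions × lighter/heavier); each weighing has 3 outcomes.
Bound for k weighings: say the first weighing puts j medallions on each pan. If it tips, the 2j weighed medallions remain suspects (each with a known direction) and k-1 weighings give 3^(k-1) outcomes; 3^(k-1) is odd, so 2j ≤ 3^(k-1) - 1. If it balances, the n - 2j unweighed medallions remain with direction unknown: 2(n - 2j) ≤ 3^(k-1) - 1 by the same parity argument. Adding, n ≤ (3^(k-1) - 1) + (3^(k-1) - 1)/2 = (3^k - 3)/2, and the classical three-group strategy achieves this (3 medallions in 2 weighings, 12 in 3, 39 in 4, 120 in 5).
So we need the smallest k with (3^k - 3)/2 ≥ 87.
k = 4: (3^4 - 3)/2 = 39 < 87 ✗
k = 5: (3^5 - 3)/2 = 120 ≥ 87 ✓

5


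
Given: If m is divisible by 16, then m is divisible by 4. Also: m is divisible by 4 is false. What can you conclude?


Modus tollens: P → Q, ¬Q ⊢ ¬P
P: m is divisible by 16
Q: m is divisible by 4
We have P → Q and Q is false.
By modus tollens, P must be false.

It is not the case that m is divisible by 16


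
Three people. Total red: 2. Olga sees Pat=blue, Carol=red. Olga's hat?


Total red = 2, seen red = 1
Own red = 2 - 1 = 1
Olga's hat is red.

red


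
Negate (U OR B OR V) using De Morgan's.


De Morgan's law: ¬(P ∨ Q ∨ R) ≡ ¬P ∧ ¬Q ∧ ¬R
¬(U ∨ B ∨ V) = ¬U ∧ ¬B ∧ ¬V

¬U ∧ ¬B ∧ ¬V


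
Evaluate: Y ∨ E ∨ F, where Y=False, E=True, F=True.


Y = False, E = True, F = True
Expression: Y ∨ E ∨ F
Step 1: Y ∨ E = False OR True = True
Step 2: (True) ∨ F = True OR True = True

True


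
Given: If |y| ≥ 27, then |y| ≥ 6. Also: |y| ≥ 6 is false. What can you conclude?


Modus tollens: P → Q, ¬Q ⊢ ¬P
P: |y| ≥ 27
Q: |y| ≥ 6
We have P → Q and Q is false.
By modus tollens, P must be false.

It is not the case that |y| ≥ 27


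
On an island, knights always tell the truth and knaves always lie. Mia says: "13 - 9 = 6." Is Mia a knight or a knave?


Statement: "13 - 9 = 6."
Actual: 13 - 9 = 4
Claimed: 6
Statement is FALSE → Mia lies → Knave

Knave


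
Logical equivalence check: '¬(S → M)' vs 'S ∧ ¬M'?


Expression 1: ¬(S → M)
Expression 2: S ∧ ¬M
Truth table (S M | Expr1 Expr2):
  T T |   F     F
  T F |   T     T
  F T |   F     F
  F F |   F     F
All 4 rows agree, so the expressions are logically equivalent.

Yes


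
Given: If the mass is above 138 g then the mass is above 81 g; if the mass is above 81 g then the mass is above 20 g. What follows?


Hypothetical syllogism: P → Q, Q → R ⊢ P → R
Premise 1: the mass is above 138 g → the mass is above 81 g
Premise 2: the mass is above 81 g → the mass is above 20 g
Chain the implications: the middle term (the mass is above 81 g) links the two.
Conclusion: If the mass is above 138 g, then the mass is above 20 g.

If the mass is above 138 g, then the mass is above 20 g.


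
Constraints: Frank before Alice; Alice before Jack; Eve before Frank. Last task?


Constraints: Frank before Alice; Alice before Jack; Eve before Frank
The last task can have nothing scheduled after it, so it must never appear on the left of a 'before'.
Tasks appearing before some other task: Frank, Alice, Eve.
The only task not in that list is Jack → it is last.

Jack


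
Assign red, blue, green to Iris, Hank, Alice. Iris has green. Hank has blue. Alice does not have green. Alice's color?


From clues:
  Hank → blue
  Iris → green
By elimination, Alice gets the remaining.

red


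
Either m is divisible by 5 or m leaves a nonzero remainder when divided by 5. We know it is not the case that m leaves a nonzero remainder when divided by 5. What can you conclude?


Disjunctive syllogism: P ∨ Q, ¬P ⊢ Q
Disjunction: m is divisible by 5 ∨ m leaves a nonzero remainder when divided by 5
We know it is not the case that m leaves a nonzero remainder when divided by 5.
By disjunctive syllogism, the other disjunct must be true.

m is divisible by 5


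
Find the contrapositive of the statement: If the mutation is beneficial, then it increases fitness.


Original: If the mutation is beneficial, then it increases fitness
Contrapositive: If ¬Q, then ¬P
Negate Q: not (it increases fitness)
Negate P: not (the mutation is beneficial)

If not (it increases fitness), then not (the mutation is beneficial).


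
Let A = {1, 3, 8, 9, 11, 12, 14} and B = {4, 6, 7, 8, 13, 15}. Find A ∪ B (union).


A = {1, 3, 8, 9, 11, 12, 14}
B = {4, 6, 7, 8, 13, 15}
Operation: union
All elements combined: 1, 3, 4, 6, 7, 8, 9, 11, 12, 13, 14, 15

{1, 3, 4, 6, 7, 8, 9, 11, 12, 13, 14, 15}


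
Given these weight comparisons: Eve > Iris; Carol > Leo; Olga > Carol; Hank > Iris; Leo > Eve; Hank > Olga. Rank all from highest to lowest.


Constraints: Eve > Iris; Carol > Leo; Olga > Carol; Hank > Iris; Leo > Eve; Hank > Olga
Method: at each step, the next-highest is the one remaining person who never appears on the smaller side of a constraint between remaining people.
  Step 1: remaining {Hank, Carol, Leo, Eve, Iris, Olga}; on the smaller side: {Carol, Leo, Eve, Iris, Olga} → Hank is next (Hank > Iris; Hank > Olga).
  Step 2: remaining {Carol, Leo, Eve, Iris, Olga}; on the smaller side: {Carol, Leo, Eve, Iris} → Olga is next (Olga > Carol).
  Step 3: remaining {Carol, Leo, Eve, Iris}; on the smaller side: {Leo, Eve, Iris} → Carol is next (Carol > Leo).
  Step 4: remaining {Leo, Eve, Iris}; on the smaller side: {Eve, Iris} → Leo is next (Leo > Eve).
  Step 5: remaining {Eve, Iris}; on the smaller side: {Iris} → Eve is next (Eve > Iris).
  Step 6: only Iris remains → lowest.
Final ranking (highest to lowest):

Hank > Olga > Carol > Leo > Eve > Iris


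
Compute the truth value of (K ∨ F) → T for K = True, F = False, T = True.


K = True, F = False, T = True
Step 1: K ∨ F = True OR False = True
Step 2: (True) → T: false only when antecedent=True and T=False.
Result: True

True


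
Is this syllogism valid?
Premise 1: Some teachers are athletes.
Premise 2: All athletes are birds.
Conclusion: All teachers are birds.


Premise 1: Some teachers are athletes.
Premise 2: All athletes are birds.
Conclusion: All teachers are birds.
Fallacy: illicit minor. The minor term (teachers) is distributed in the conclusion ('All teachers ...') but undistributed in its premise ('Some teachers are athletes' doesn't cover all teachers).
Only 'Some teachers are birds' follows, not 'All'.

Invalid


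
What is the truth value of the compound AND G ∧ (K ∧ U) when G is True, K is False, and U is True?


G = True, K = False, U = True
Step 1: K ∧ U = False AND True = False
Step 2: G ∧ False = True AND False = False
AND is true only when ALL operands are true.

False


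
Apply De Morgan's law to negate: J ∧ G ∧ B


De Morgan's law: ¬(P ∧ Q ∧ R) ≡ ¬P ∨ ¬Q ∨ ¬R
¬(J ∧ G ∧ B) = ¬J ∨ ¬G ∨ ¬B

¬J ∨ ¬G ∨ ¬B


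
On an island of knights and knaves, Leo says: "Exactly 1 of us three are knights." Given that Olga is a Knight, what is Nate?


Leo claims exactly 1 knights among Leo, Olga, Nate.
Given: Olga is a Knight.

Case 1: Leo is a Knight (tells truth)
  Then exactly 1 of the three are knights.
  Counting Leo, Olga: 2 knight(s) so far. Need -1 more → impossible.
Case 2: Leo is a Knave (lies)
  Then the count is NOT 1.
  If Nate = Knave, count = 1 = 1 → claim would be true, contradicts lie.
  If Nate = Knight, count = 2 ≠ 1 → lie confirmed ✓

Nate is a Knight.

Knight


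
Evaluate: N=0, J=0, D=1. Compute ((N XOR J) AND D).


N XOR J = 0^0 = 0
0 AND 1 = 0

0


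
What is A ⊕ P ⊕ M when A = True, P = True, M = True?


A = True, P = True, M = True
Step 1: A ⊕ P = True XOR True = False
Step 2: False ⊕ M = False XOR True = True
XOR is true when an odd number of operands are true.

True


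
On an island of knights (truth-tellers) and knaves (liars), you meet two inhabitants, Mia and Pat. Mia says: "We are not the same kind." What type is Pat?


Mia says: "We are not the same kind."
Case 1: Mia is a Knight (truth-teller)
  Statement is true → they ARE different → Pat is a Knave
Case 2: Mia is a Knave (liar)
  Statement is false → they are NOT different → Pat is a Knave
In both cases, Pat is a Knave.

Knave


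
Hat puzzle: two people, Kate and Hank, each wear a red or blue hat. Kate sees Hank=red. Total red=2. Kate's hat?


Total red = 2, Hank = red
Red accounted for: 1
Remaining for Kate: 1
Kate's hat is red.

red


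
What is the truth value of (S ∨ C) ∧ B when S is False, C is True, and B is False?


S = False, C = True, B = False
Step 1: S ∨ C = False OR True = True
Step 2: True ∧ B = True AND False = False
OR is true when at least one operand is true; AND requires both.

False


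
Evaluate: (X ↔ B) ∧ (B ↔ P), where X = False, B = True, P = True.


X = False, B = True, P = True
Step 1: X ↔ B is true when X and B have the same value. Result: False
Step 2: B ↔ P is true when B and P have the same value. Result: True
Step 3: False ∧ True = False

False


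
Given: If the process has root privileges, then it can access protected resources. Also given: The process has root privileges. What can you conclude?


Modus ponens: P → Q, P ⊢ Q
P: the process has root privileges
Q: it can access protected resources
We have P → Q and P is true.
By modus ponens, Q must be true.

It can access protected resources


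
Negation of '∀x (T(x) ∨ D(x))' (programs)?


Original: ∀x (T(x) ∨ D(x))
Rule: ¬∀→∃, ¬∃→∀, negate predicate.
Negation: ∃x (¬T(x) ∧ ¬D(x))

∃x (¬T(x) ∧ ¬D(x))


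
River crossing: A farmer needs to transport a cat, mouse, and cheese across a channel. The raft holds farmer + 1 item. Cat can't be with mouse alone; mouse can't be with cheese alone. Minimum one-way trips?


1. farmer+mouse → 2. farmer ← 3. farmer+cat → 4. farmer+mouse ← 5. farmer+cheese → 6. farmer ← 7. farmer+mouse →
Minimum trips = 7

7


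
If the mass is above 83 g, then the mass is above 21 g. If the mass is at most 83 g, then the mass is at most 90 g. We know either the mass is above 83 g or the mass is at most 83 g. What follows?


Constructive dilemma: (P → Q) ∧ (R → S), P ∨ R ⊢ Q ∨ S
Premise 1: the mass is above 83 g → the mass is above 21 g
Premise 2: the mass is at most 83 g → the mass is at most 90 g
Premise 3: the mass is above 83 g ∨ the mass is at most 83 g
Case 1: Assuming the mass is above 83 g, then by Premise 1, the mass is above 21 g.
Case 2: Assuming the mass is at most 83 g, then by Premise 2, the mass is at most 90 g.
Since one of the mass is above 83 g or the mass is at most 83 g must hold, we get the mass is above 21 g or the mass is at most 90 g.

The mass is above 21 g or the mass is at most 90 g.


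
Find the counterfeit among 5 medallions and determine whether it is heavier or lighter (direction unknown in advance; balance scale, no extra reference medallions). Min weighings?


Let n = 5. 10 possibilities (n medallions × lighter/heavier); each weighing has 3 outcomes.
Bound for k weighings: say the first weighing puts j medallions on each pan. If it tips, the 2j weighed medallions remain suspects (each with a known direction) and k-1 weighings give 3^(k-1) outcomes; 3^(k-1) is odd, so 2j ≤ 3^(k-1) - 1. If it balances, the n - 2j unweighed medallions remain with direction unknown: 2(n - 2j) ≤ 3^(k-1) - 1 by the same parity argument. Adding, n ≤ (3^(k-1) - 1) + (3^(k-1) - 1)/2 = (3^k - 3)/2, and the classical three-group strategy achieves this (3 medallions in 2 weighings, 12 in 3, 39 in 4, 120 in 5).
So we need the smallest k with (3^k - 3)/2 ≥ 5.
k = 2: (3^2 - 3)/2 = 3 < 5 ✗
k = 3: (3^3 - 3)/2 = 12 ≥ 5 ✓

3


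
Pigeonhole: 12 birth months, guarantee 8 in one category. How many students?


Pigeonhole: to guarantee k in one of n categories, need (k-1)×n + 1.
k = 8, n = 12
Minimum = (8-1) × 12 + 1 = 7 × 12 + 1

85


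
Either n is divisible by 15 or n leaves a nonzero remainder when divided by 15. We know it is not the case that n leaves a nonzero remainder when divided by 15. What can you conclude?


Disjunctive syllogism: P ∨ Q, ¬P ⊢ Q
Disjunction: n is divisible by 15 ∨ n leaves a nonzero remainder when divided by 15
We know it is not the case that n leaves a nonzero remainder when divided by 15.
By disjunctive syllogism, the other disjunct must be true.

n is divisible by 15


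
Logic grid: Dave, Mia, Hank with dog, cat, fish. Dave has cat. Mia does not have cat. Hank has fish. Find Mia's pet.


From clues:
  Hank → fish
  Dave → cat
By elimination, Mia gets the remaining.

dog


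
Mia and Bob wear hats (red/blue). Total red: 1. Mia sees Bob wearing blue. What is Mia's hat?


Total red = 1, Bob = blue
Red accounted for: 0
Remaining for Mia: 1
Mia's hat is red.

red


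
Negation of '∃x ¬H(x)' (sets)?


Original: ∃x ¬H(x)
Rule: ¬∀→∃, ¬∃→∀, negate predicate.
Negation: ∀x H(x)

∀x H(x)


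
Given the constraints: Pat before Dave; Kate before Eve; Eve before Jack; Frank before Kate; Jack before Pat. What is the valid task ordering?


Constraints: Pat before Dave; Kate before Eve; Eve before Jack; Frank before Kate; Jack before Pat
Method: repeatedly schedule the remaining task that has no remaining task required before it.
  Step 1: remaining {Jack, Dave, Eve, Pat, Kate, Frank}; every task except Frank still has a predecessor pending → schedule Frank.
  Step 2: remaining {Jack, Dave, Eve, Pat, Kate}; every task except Kate still has a predecessor pending → schedule Kate.
  Step 3: remaining {Jack, Dave, Eve, Pat}; every task except Eve still has a predecessor pending → schedule Eve.
  Step 4: remaining {Jack, Dave, Pat}; every task except Jack still has a predecessor pending → schedule Jack.
  Step 5: remaining {Dave, Pat}; every task except Pat still has a predecessor pending → schedule Pat.
  Step 6: only Dave remains → schedule Dave.
Resulting order:

Frank → Kate → Eve → Jack → Pat → Dave


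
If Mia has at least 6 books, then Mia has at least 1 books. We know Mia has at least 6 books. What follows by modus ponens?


Modus ponens: P → Q, P ⊢ Q
P: Mia has at least 6 books
Q: Mia has at least 1 books
We have P → Q and P is true.
By modus ponens, Q must be true.

Mia has at least 1 books


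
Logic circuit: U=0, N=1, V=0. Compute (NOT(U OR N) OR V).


U OR N = 1
NOT(1) = 0
0 OR 0 = 0

0


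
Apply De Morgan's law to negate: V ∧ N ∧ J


De Morgan's law: ¬(P ∧ Q ∧ R) ≡ ¬P ∨ ¬Q ∨ ¬R
¬(V ∧ N ∧ J) = ¬V ∨ ¬N ∨ ¬J

¬V ∨ ¬N ∨ ¬J


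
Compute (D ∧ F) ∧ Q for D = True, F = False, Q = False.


D = True, F = False, Q = False
Step 1: D ∧ F = True AND False = False
Step 2: False ∧ Q = False AND False = False
AND is true only when ALL operands are true.

False


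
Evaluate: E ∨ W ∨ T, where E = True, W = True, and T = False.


E = True, W = True, T = False
Step 1: E ∨ W = True OR True = True
Step 2: True ∨ T = True OR False = True
OR is true when at least one operand is true.

True


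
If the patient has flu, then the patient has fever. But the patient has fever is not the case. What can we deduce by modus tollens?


Modus tollens: P → Q, ¬Q ⊢ ¬P
P: the patient has flu
Q: the patient has fever
We have P → Q and Q is false.
By modus tollens, P must be false.

It is not the case that the patient has flu


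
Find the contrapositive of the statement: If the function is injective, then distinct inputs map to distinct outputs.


Original: If the function is injective, then distinct inputs map to distinct outputs
Contrapositive: If ¬Q, then ¬P
Negate Q: not (distinct inputs map to distinct outputs)
Negate P: not (the function is injective)

If not (distinct inputs map to distinct outputs), then not (the function is injective).


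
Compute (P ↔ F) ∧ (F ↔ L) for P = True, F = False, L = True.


P = True, F = False, L = True
Step 1: P ↔ F is true when P and F have the same value. Result: False
Step 2: F ↔ L is true when F and L have the same value. Result: False
Step 3: False ∧ False = False

False


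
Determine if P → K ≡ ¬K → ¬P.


Expression 1: P → K
Expression 2: ¬K → ¬P
Truth table (P K | Expr1 Expr2):
  T T |   T     T
  T F |   F     F
  F T |   T     T
  F F |   T     T
All 4 rows agree, so the expressions are logically equivalent.

Yes


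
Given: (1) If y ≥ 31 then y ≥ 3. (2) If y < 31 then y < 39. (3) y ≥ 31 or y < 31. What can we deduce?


Constructive dilemma: (P → Q) ∧ (R → S), P ∨ R ⊢ Q ∨ S
Premise 1: y ≥ 31 → y ≥ 3
Premise 2: y < 31 → y < 39
Premise 3: y ≥ 31 ∨ y < 31
Case 1: Assuming y ≥ 31, then by Premise 1, y ≥ 3.
Case 2: Assuming y < 31, then by Premise 2, y < 39.
Since one of y ≥ 31 or y < 31 must hold, we get y ≥ 3 or y < 39.

y ≥ 3 or y < 39.


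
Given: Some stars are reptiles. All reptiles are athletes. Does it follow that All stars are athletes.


Premise 1: Some stars are reptiles.
Premise 2: All reptiles are athletes.
Conclusion: All stars are athletes.
Fallacy: illicit minor. The minor term (stars) is distributed in the conclusion ('All stars ...') but undistributed in its premise ('Some stars are reptiles' doesn't cover all stars).
Only 'Some stars are athletes' follows, not 'All'.

Invalid


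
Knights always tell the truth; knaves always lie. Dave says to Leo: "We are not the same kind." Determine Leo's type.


Dave says: "We are not the same kind."
Case 1: Dave is a Knight (truth-teller)
  Statement is true → they ARE different → Leo is a Knave
Case 2: Dave is a Knave (liar)
  Statement is false → they are NOT different → Leo is a Knave
In both cases, Leo is a Knave.

Knave


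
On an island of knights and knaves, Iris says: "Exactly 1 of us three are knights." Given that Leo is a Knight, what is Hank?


Iris claims exactly 1 knights among Iris, Leo, Hank.
Given: Leo is a Knight.

Case 1: Iris is a Knight (tells truth)
  Then exactly 1 of the three are knights.
  Counting Iris, Leo: 2 knight(s) so far. Need -1 more → impossible.
Case 2: Iris is a Knave (lies)
  Then the count is NOT 1.
  If Hank = Knave, count = 1 = 1 → claim would be true, contradicts lie.
  If Hank = Knight, count = 2 ≠ 1 → lie confirmed ✓

Hank is a Knight.

Knight


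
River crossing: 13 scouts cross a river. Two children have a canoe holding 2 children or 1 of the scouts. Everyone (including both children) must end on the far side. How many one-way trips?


Per crossing of one of the scouts: children→, one←, one of the scouts→, one← = 4 trips
13 × 4 = 52, + 1 final children→ = 53
Minimum trips = 53

53


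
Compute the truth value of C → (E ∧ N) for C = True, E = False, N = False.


C = True, E = False, N = False
Step 1: E ∧ N = False AND False = False
Step 2: C → (False): false only when C=True and consequent=False.
Result: False

False


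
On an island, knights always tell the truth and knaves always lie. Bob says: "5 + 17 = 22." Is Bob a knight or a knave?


Statement: "5 + 17 = 22."
Actual: 5 + 17 = 22
Claimed: 22
Statement is TRUE → Bob tells the truth → Knight

Knight


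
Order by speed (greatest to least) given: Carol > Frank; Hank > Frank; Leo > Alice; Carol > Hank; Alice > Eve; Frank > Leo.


Constraints: Carol > Frank; Hank > Frank; Leo > Alice; Carol > Hank; Alice > Eve; Frank > Leo
Method: at each step, the next-highest is the one remaining person who never appears on the smaller side of a constraint between remaining people.
  Step 1: remaining {Hank, Carol, Eve, Frank, Leo, Alice}; on the smaller side: {Hank, Eve, Frank, Leo, Alice} → Carol is next (Carol > Frank; Carol > Hank).
  Step 2: remaining {Hank, Eve, Frank, Leo, Alice}; on the smaller side: {Eve, Frank, Leo, Alice} → Hank is next (Hank > Frank).
  Step 3: remaining {Eve, Frank, Leo, Alice}; on the smaller side: {Eve, Leo, Alice} → Frank is next (Frank > Leo).
  Step 4: remaining {Eve, Leo, Alice}; on the smaller side: {Eve, Alice} → Leo is next (Leo > Alice).
  Step 5: remaining {Eve, Alice}; on the smaller side: {Eve} → Alice is next (Alice > Eve).
  Step 6: only Eve remains → lowest.
Final ranking (highest to lowest):

Carol > Hank > Frank > Leo > Alice > Eve


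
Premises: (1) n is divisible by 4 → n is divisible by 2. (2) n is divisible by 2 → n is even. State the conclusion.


Hypothetical syllogism: P → Q, Q → R ⊢ P → R
Premise 1: n is divisible by 4 → n is divisible by 2
Premise 2: n is divisible by 2 → n is even
Chain the implications: the middle term (n is divisible by 2) links the two.
Conclusion: If n is divisible by 4, then n is even.

If n is divisible by 4, then n is even.


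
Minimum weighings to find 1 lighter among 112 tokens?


Each weighing has 3 outcomes (left heavy / balance / right heavy), so k weighings distinguish at most 3^k cases; splitting into three near-equal groups achieves this.
Need 3^k ≥ 112: 3^4 = 81 < 112 ≤ 3^5 = 243
k = ⌈log₃(112)⌉ = 5

5


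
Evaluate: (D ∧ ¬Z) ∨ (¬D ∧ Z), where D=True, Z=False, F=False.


D = True, Z = False, F = False
Expression: (D ∧ ¬Z) ∨ (¬D ∧ Z)
Step 1: ¬Z = NOT False = True
Step 2: D ∧ ¬Z = True AND True = True
Step 3: ¬D = NOT True = False
Step 4: ¬D ∧ Z = False AND False = False
Step 5: (True) ∨ (False) = True OR False = True

True


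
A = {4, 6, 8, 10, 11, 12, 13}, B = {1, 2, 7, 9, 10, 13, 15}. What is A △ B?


A = {4, 6, 8, 10, 11, 12, 13}
B = {1, 2, 7, 9, 10, 13, 15}
Operation: symmetric difference
In A only: [4, 6, 8, 11, 12], in B only: [1, 2, 7, 9, 15]

{1, 2, 4, 6, 7, 8, 9, 11, 12, 15}


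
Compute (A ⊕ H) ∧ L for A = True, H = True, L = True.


A = True, H = True, L = True
Step 1: A ⊕ H = True XOR True = False
Step 2: False ∧ L = False AND True = False
XOR true when exactly one of A,H is true; then AND with L.

False


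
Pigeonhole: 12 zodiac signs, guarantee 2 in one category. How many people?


Pigeonhole: to guarantee k in one of n categories, need (k-1)×n + 1.
k = 2, n = 12
Minimum = (2-1) × 12 + 1 = 1 × 12 + 1

13


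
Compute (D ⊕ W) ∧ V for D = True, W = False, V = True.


D = True, W = False, V = True
Step 1: D ⊕ W = True XOR False = True
Step 2: True ∧ V = True AND True = True
XOR true when exactly one of D,W is true; then AND with V.

True


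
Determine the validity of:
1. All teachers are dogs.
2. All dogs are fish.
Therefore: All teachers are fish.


Premise 1: All teachers are dogs.
Premise 2: All dogs are fish.
Conclusion: All teachers are fish.
Barbara syllogism (AAA-1): All A are B, All B are C → All A are C.
Middle term (dogs) distributed in premise 2.

Valid


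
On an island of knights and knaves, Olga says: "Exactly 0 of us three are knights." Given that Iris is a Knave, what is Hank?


Olga claims exactly 0 knights among Olga, Iris, Hank.
Given: Iris is a Knave.

Case 1: Olga is a Knight (tells truth)
  Then exactly 0 of the three are knights.
  Counting Olga, Iris: 1 knight(s) so far. Need -1 more → impossible.
Case 2: Olga is a Knave (lies)
  Then the count is NOT 0.
  If Hank = Knave, count = 0 = 0 → claim would be true, contradicts lie.
  If Hank = Knight, count = 1 ≠ 0 → lie confirmed ✓

Hank is a Knight.

Knight


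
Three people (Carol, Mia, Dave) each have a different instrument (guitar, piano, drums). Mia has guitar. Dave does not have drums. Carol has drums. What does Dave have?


From clues:
  Carol → drums
  Mia → guitar
By elimination, Dave gets the remaining.

piano


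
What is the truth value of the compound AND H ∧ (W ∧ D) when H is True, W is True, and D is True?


H = True, W = True, D = True
Step 1: W ∧ D = True AND True = True
Step 2: H ∧ True = True AND True = True
AND is true only when ALL operands are true.

True


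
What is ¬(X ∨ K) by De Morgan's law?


De Morgan's law: ¬(P ∨ Q) ≡ ¬P ∧ ¬Q
¬(X ∨ K) = ¬X ∧ ¬K

¬X ∧ ¬K


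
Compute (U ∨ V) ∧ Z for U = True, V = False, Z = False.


U = True, V = False, Z = False
Step 1: U ∨ V = True OR False = True
Step 2: True ∧ Z = True AND False = False
OR is true when at least one operand is true; AND requires both.

False


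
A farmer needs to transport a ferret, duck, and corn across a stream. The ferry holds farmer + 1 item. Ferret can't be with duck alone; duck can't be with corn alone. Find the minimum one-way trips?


1. farmer+duck → 2. farmer ← 3. farmer+ferret → 4. farmer+duck ← 5. farmer+corn → 6. farmer ← 7. farmer+duck →
Minimum trips = 7

7


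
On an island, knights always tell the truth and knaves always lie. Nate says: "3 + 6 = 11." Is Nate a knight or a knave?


Statement: "3 + 6 = 11."
Actual: 3 + 6 = 9
Claimed: 11
Statement is FALSE → Nate lies → Knave

Knave


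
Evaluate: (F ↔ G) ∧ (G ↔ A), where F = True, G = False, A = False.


F = True, G = False, A = False
Step 1: F ↔ G is true when F and G have the same value. Result: False
Step 2: G ↔ A is true when G and A have the same value. Result: True
Step 3: False ∧ True = False

False


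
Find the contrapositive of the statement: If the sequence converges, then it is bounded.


Original: If the sequence converges, then it is bounded
Contrapositive: If ¬Q, then ¬P
Negate Q: not (it is bounded)
Negate P: not (the sequence converges)

If not (it is bounded), then not (the sequence converges).


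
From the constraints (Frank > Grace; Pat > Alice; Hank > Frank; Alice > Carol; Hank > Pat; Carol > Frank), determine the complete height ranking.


Constraints: Frank > Grace; Pat > Alice; Hank > Frank; Alice > Carol; Hank > Pat; Carol > Frank
Method: at each step, the next-highest is the one remaining person who never appears on the smaller side of a constraint between remaining people.
  Step 1: remaining {Carol, Pat, Alice, Hank, Frank, Grace}; on the smaller side: {Carol, Pat, Alice, Frank, Grace} → Hank is next (Hank > Frank; Hank > Pat).
  Step 2: remaining {Carol, Pat, Alice, Frank, Grace}; on the smaller side: {Carol, Alice, Frank, Grace} → Pat is next (Pat > Alice).
  Step 3: remaining {Carol, Alice, Frank, Grace}; on the smaller side: {Carol, Frank, Grace} → Alice is next (Alice > Carol).
  Step 4: remaining {Carol, Frank, Grace}; on the smaller side: {Frank, Grace} → Carol is next (Carol > Frank).
  Step 5: remaining {Frank, Grace}; on the smaller side: {Grace} → Frank is next (Frank > Grace).
  Step 6: only Grace remains → lowest.
Final ranking (highest to lowest):

Hank > Pat > Alice > Carol > Frank > Grace


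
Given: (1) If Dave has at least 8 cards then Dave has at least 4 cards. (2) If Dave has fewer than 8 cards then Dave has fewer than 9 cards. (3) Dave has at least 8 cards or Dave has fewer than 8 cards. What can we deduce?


Constructive dilemma: (P → Q) ∧ (R → S), P ∨ R ⊢ Q ∨ S
Premise 1: Dave has at least 8 cards → Dave has at least 4 cards
Premise 2: Dave has fewer than 8 cards → Dave has fewer than 9 cards
Premise 3: Dave has at least 8 cards ∨ Dave has fewer than 8 cards
Case 1: Assuming Dave has at least 8 cards, then by Premise 1, Dave has at least 4 cards.
Case 2: Assuming Dave has fewer than 8 cards, then by Premise 2, Dave has fewer than 9 cards.
Since one of Dave has at least 8 cards or Dave has fewer than 8 cards must hold, we get Dave has at least 4 cards or Dave has fewer than 9 cards.

Dave has at least 4 cards or Dave has fewer than 9 cards.


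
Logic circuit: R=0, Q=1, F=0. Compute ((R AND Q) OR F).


R AND Q = 0&1 = 0
0 OR 0 = 0

0


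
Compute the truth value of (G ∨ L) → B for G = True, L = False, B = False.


G = True, L = False, B = False
Step 1: G ∨ L = True OR False = True
Step 2: (True) → B: false only when antecedent=True and B=False.
Result: False

False


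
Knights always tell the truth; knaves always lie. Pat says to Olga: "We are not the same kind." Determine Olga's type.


Pat says: "We are not the same kind."
Case 1: Pat is a Knight (truth-teller)
  Statement is true → they ARE different → Olga is a Knave
Case 2: Pat is a Knave (liar)
  Statement is false → they are NOT different → Olga is a Knave
In both cases, Olga is a Knave.

Knave


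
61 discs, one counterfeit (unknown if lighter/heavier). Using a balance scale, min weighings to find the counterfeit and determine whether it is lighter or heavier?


Let n = 61. 122 possibilities (n discs × lighter/heavier); each weighing has 3 outcomes.
Bound for k weighings: say the first weighing puts j discs on each pan. If it tips, the 2j weighed discs remain suspects (each with a known direction) and k-1 weighings give 3^(k-1) outcomes; 3^(k-1) is odd, so 2j ≤ 3^(k-1) - 1. If it balances, the n - 2j unweighed discs remain with direction unknown: 2(n - 2j) ≤ 3^(k-1) - 1 by the same parity argument. Adding, n ≤ (3^(k-1) - 1) + (3^(k-1) - 1)/2 = (3^k - 3)/2, and the classical three-group strategy achieves this (3 discs in 2 weighings, 12 in 3, 39 in 4, 120 in 5).
So we need the smallest k with (3^k - 3)/2 ≥ 61.
k = 4: (3^4 - 3)/2 = 39 < 61 ✗
k = 5: (3^5 - 3)/2 = 120 ≥ 61 ✓

5


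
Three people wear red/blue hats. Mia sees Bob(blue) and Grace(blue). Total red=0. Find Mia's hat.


Total red = 0, seen red = 0
Own red = 0 - 0 = 0
Mia's hat is blue.

blue


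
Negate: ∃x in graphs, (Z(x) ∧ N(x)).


Original: ∃x (Z(x) ∧ N(x))
Rule: ¬∀→∃, ¬∃→∀, negate predicate.
Negation: ∀x (¬Z(x) ∨ ¬N(x))

∀x (¬Z(x) ∨ ¬N(x))


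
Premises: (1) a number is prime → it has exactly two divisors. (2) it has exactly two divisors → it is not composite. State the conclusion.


Hypothetical syllogism: P → Q, Q → R ⊢ P → R
Premise 1: a number is prime → it has exactly two divisors
Premise 2: it has exactly two divisors → it is not composite
Chain the implications: the middle term (it has exactly two divisors) links the two.
Conclusion: If a number is prime, then it is not composite.

If a number is prime, then it is not composite.


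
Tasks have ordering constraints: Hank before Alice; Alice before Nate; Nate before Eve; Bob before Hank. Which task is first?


Constraints: Hank before Alice; Alice before Nate; Nate before Eve; Bob before Hank
The first task can have nothing scheduled before it, so it must never appear on the right of a 'before'.
Tasks appearing after some 'before': Alice, Nate, Eve, Hank.
The only task not in that list is Bob → it is first.

Bob


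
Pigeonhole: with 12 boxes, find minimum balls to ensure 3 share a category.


Pigeonhole: to guarantee k in one of n categories, need (k-1)×n + 1.
k = 3, n = 12
Minimum = (3-1) × 12 + 1 = 2 × 12 + 1

25
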